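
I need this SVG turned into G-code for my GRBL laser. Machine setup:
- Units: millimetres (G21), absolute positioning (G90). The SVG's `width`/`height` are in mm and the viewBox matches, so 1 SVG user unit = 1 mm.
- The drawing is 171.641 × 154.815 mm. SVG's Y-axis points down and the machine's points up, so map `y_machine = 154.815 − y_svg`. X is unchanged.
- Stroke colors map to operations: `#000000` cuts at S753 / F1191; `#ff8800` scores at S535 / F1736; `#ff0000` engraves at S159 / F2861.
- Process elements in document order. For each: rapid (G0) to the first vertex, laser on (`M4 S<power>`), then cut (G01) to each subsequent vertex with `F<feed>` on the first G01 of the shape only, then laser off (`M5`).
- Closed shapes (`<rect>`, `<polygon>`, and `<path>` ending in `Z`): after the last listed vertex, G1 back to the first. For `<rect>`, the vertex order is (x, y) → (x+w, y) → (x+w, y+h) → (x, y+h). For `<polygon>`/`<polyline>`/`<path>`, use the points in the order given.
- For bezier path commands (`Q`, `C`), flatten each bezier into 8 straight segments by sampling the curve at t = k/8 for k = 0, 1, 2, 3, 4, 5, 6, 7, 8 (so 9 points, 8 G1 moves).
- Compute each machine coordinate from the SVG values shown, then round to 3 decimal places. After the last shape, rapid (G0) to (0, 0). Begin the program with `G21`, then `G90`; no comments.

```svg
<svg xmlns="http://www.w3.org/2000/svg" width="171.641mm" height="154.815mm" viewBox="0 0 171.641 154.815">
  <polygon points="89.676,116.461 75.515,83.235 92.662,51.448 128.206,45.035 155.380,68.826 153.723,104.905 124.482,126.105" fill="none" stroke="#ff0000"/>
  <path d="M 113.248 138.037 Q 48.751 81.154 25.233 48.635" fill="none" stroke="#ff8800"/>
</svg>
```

G21
G90
G0 X89.676 Y38.354
M4 S159
G01 X75.515 Y71.580 F2861
G01 X92.662 Y103.367
G01 X128.206 Y109.780
G01 X155.380 Y85.989
G01 X153.723 Y49.910
G01 X124.482 Y28.710
G01 X89.676 Y38.354
M5
G0 X113.248 Y16.778
M4 S535
G01 X97.764 Y30.618 F1736
G01 X83.561 Y43.697
G01 X70.638 Y56.014
G01 X58.996 Y67.570
G01 X48.634 Y78.365
G01 X39.553 Y88.398
G01 X31.753 Y97.670
G01 X25.233 Y106.180
M5
G0 X0.000 Y0.000

1 u = 1 mm; y_m = 154.815 − y.

[1] `<polygon>` regular polygon, #ff0000→engrave S159 F2861: (89.676,38.354) → (75.515,71.580) → (92.662,103.367) → (128.206,109.780) → (155.380,85.989) → (153.723,49.910) → (124.482,28.710) → (89.676,38.354) (closed)

[2] `<path>` quadratic bezier, #ff8800→score S535 F1736: (113.248,16.778) → (97.764,30.618) → (83.561,43.697) → (70.638,56.014) → (58.996,67.570) → (48.634,78.365) → (39.553,88.398) → (31.753,97.670) → (25.233,106.180)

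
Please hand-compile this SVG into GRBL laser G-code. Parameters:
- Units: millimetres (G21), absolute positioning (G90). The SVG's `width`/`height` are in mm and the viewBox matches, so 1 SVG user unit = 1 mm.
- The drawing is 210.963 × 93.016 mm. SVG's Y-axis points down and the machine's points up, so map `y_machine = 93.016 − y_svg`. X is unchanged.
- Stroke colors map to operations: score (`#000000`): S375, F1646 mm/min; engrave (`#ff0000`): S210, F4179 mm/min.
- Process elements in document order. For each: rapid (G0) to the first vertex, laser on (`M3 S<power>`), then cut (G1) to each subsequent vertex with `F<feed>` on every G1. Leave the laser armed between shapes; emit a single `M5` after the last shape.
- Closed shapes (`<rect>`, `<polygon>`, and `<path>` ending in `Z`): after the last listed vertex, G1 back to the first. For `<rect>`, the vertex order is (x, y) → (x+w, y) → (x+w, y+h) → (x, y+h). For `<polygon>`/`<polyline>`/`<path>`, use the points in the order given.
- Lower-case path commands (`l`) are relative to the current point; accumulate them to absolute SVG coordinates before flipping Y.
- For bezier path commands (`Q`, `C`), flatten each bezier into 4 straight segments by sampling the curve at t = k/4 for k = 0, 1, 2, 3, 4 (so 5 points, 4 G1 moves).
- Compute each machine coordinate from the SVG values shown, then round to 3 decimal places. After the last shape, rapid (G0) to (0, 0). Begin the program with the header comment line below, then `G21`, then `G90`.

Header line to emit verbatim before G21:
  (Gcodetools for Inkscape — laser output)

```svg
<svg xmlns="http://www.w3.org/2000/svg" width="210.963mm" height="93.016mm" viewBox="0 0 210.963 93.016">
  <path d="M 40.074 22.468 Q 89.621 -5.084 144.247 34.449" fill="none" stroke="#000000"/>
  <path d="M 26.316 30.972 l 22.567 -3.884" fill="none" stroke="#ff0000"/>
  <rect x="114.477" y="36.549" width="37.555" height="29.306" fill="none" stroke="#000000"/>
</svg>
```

(Gcodetools for Inkscape — laser output)
G21
G90
G0 X40.074 Y70.548
M3 S375
G1 X65.165 Y80.131 F1646
G1 X90.891 Y81.329 F1646
G1 X117.251 Y74.141 F1646
G1 X144.247 Y58.567 F1646
G0 X26.316 Y62.044
M3 S210
G1 X48.883 Y65.928 F4179
G0 X114.477 Y56.467
M3 S375
G1 X152.032 Y56.467 F1646
G1 X152.032 Y27.161 F1646
G1 X114.477 Y27.161 F1646
G1 X114.477 Y56.467 F1646
M5
G0 X0.000 Y0.000

Since the viewBox matches the mm dimensions, user units are millimetres directly. The only transform is the Y-flip y_m = 93.016 − y_svg.

Shape 1 is a quadratic bezier drawn with `<path>`. Its stroke #000000 means score at S375, F1646. After flipping Y the toolpath is (40.074,70.548) → (65.165,80.131) → (90.891,81.329) → (117.251,74.141) → (144.247,58.567).

Shape 2 is a line segment drawn with `<path>`. Its stroke #ff0000 means engrave at S210, F4179. After flipping Y the toolpath is (26.316,62.044) → (48.883,65.928).

Shape 3 is a rectangle drawn with `<rect>`. Its stroke #000000 means score at S375, F1646. After flipping Y the toolpath is (114.477,56.467) → (152.032,56.467) → (152.032,27.161) → (114.477,27.161) → (114.477,56.467), returning to the start.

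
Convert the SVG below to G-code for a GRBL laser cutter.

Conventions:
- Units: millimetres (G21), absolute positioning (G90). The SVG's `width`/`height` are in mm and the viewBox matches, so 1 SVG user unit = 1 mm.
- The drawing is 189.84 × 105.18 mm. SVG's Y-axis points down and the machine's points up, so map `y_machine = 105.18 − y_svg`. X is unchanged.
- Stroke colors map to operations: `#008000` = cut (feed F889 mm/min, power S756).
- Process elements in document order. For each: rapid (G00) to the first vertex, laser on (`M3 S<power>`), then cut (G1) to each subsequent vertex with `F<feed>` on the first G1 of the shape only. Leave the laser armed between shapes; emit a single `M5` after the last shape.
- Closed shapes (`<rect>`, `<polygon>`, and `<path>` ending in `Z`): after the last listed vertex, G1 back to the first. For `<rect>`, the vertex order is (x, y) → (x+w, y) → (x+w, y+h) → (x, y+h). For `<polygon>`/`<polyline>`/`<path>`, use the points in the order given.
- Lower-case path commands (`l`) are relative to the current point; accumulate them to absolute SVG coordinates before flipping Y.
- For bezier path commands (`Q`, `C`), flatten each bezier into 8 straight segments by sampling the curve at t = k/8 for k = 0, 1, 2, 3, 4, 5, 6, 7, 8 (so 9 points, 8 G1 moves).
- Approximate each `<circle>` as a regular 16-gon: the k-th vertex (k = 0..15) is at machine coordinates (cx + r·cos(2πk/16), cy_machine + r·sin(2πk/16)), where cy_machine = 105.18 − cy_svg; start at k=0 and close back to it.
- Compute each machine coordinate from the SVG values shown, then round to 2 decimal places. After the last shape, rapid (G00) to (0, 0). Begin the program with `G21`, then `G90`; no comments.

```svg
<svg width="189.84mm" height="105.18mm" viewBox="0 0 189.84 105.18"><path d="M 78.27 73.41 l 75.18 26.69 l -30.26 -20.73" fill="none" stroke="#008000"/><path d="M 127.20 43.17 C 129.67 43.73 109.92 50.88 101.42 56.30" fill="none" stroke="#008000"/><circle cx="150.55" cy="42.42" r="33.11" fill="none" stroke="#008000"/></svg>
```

viewBox `0 0 189.84 105.18` with mm width/height → 1 unit = 1 mm. Flip: y_m = 105.18 − y_svg.

**Shape 1** — `<path>` open polyline, stroke `#008000` → cut (S756, F889). Machine vertices: (78.27,31.77) → (153.45,5.08) → (123.19,25.81). Open path.

**Shape 2** — `<path>` cubic bezier, stroke `#008000` → cut (S756, F889). Control points (SVG): P0=(127.20,43.17), P1=(129.67,43.73), P2=(109.92,50.88), P3=(101.42,56.30); sampled at t=k/8. Machine vertices: (127.20,62.01) → (127.15,61.51) → (125.41,60.48) → (122.37,59.04) → (118.42,57.27) → (113.96,55.27) → (109.38,53.14) → (105.07,50.98) → (101.42,48.88). Open path.

**Shape 3** — `<circle>` circle, stroke `#008000` → cut (S756, F889). Machine vertices: (183.66,62.76) → (181.14,75.43) → (173.96,86.17) → (163.22,93.35) → (150.55,95.87) → (137.88,93.35) → (127.14,86.17) → (119.96,75.43) → (117.44,62.76) → (119.96,50.09) → (127.14,39.35) → (137.88,32.17) → (150.55,29.65) → (163.22,32.17) → (173.96,39.35) → (181.14,50.09) → (183.66,62.76). Closed: final G1 returns to the first vertex.

G21
G90
G00 X78.27 Y31.77
M3 S756
G1 X153.45 Y5.08 F889
G1 X123.19 Y25.81
G00 X127.20 Y62.01
M3 S756
G1 X127.15 Y61.51 F889
G1 X125.41 Y60.48
G1 X122.37 Y59.04
G1 X118.42 Y57.27
G1 X113.96 Y55.27
G1 X109.38 Y53.14
G1 X105.07 Y50.98
G1 X101.42 Y48.88
G00 X183.66 Y62.76
M3 S756
G1 X181.14 Y75.43 F889
G1 X173.96 Y86.17
G1 X163.22 Y93.35
G1 X150.55 Y95.87
G1 X137.88 Y93.35
G1 X127.14 Y86.17
G1 X119.96 Y75.43
G1 X117.44 Y62.76
G1 X119.96 Y50.09
G1 X127.14 Y39.35
G1 X137.88 Y32.17
G1 X150.55 Y29.65
G1 X163.22 Y32.17
G1 X173.96 Y39.35
G1 X181.14 Y50.09
G1 X183.66 Y62.76
M5
G00 X0.00 Y0.00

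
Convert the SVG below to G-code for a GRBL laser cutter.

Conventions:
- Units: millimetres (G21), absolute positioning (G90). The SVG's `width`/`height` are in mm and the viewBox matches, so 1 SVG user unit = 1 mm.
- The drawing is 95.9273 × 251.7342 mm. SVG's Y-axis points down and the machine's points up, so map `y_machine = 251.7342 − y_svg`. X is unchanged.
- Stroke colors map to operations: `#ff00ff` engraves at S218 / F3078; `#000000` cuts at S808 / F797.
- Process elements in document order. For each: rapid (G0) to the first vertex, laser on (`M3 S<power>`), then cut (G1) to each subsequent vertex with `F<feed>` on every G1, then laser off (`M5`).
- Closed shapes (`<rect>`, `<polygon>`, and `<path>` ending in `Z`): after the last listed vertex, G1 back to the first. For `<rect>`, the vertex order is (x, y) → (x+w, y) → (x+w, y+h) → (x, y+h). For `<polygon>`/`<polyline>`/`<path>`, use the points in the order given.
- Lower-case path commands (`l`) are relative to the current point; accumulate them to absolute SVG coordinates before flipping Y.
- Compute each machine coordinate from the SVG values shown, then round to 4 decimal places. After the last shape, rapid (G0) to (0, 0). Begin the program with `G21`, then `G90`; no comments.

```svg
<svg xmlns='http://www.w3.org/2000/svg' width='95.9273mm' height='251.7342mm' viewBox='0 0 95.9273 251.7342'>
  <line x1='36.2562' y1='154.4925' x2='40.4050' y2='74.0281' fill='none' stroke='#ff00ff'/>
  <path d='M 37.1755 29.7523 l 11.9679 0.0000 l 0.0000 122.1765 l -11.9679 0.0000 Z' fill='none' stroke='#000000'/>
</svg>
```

viewBox `0 0 95.9273 251.7342` with mm width/height → 1 unit = 1 mm. Flip: y_m = 251.7342 − y_svg.

**Shape 1** — `<line>` line segment, stroke `#ff00ff` → engrave (S218, F3078). Machine vertices: (36.2562,97.2417) → (40.4050,177.7061). Open path.

**Shape 2** — `<path>` rectangle, stroke `#000000` → cut (S808, F797). Machine vertices: (37.1755,221.9819) → (49.1434,221.9819) → (49.1434,99.8054) → (37.1755,99.8054) → (37.1755,221.9819). Closed: final G1 returns to the first vertex.

G21
G90
G0 X36.2562 Y97.2417
M3 S218
G1 X40.4050 Y177.7061 F3078
M5
G0 X37.1755 Y221.9819
M3 S808
G1 X49.1434 Y221.9819 F797
G1 X49.1434 Y99.8054 F797
G1 X37.1755 Y99.8054 F797
G1 X37.1755 Y221.9819 F797
M5
G0 X0.0000 Y0.0000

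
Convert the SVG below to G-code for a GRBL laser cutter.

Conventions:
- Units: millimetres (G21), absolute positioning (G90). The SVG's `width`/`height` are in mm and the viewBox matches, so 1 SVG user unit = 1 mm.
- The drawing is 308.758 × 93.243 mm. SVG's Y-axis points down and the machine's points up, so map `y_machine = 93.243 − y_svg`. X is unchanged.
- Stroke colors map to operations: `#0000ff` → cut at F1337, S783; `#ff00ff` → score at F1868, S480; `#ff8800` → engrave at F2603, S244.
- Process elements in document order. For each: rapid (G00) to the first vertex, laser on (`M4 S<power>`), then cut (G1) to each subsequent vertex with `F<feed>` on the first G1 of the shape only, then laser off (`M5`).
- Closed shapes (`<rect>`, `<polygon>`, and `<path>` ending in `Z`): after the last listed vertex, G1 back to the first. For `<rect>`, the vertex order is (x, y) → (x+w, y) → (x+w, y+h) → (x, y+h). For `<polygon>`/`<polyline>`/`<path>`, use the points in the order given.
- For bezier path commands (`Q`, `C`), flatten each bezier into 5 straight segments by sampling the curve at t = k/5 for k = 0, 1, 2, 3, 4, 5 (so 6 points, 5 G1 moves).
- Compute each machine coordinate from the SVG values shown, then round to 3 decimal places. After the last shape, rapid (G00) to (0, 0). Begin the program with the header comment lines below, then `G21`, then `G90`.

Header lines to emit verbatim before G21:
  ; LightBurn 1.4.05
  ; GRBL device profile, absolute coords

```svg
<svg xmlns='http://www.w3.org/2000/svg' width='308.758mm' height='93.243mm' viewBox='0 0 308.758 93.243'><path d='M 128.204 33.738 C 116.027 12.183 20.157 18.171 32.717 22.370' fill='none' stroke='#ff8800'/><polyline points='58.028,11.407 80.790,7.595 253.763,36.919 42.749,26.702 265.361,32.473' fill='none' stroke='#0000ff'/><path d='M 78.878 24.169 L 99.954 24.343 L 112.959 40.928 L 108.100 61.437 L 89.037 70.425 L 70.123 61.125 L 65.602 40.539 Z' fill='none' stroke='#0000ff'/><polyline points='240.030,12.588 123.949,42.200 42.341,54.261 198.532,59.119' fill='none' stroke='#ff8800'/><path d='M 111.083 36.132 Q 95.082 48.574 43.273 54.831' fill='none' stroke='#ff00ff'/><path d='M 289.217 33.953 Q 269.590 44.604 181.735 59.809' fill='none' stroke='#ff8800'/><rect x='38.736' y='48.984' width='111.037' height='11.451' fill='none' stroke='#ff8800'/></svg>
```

; LightBurn 1.4.05
; GRBL device profile, absolute coords
G21
G90
G00 X128.204 Y59.505
M4 S244
G1 X112.392 Y69.367 F2603
G1 X85.715 Y74.028
G1 X57.396 Y74.893
G1 X36.656 Y73.372
G1 X32.717 Y70.873
M5
G00 X58.028 Y81.836
M4 S783
G1 X80.790 Y85.648 F1337
G1 X253.763 Y56.324
G1 X42.749 Y66.541
G1 X265.361 Y60.770
M5
G00 X78.878 Y69.074
M4 S783
G1 X99.954 Y68.900 F1337
G1 X112.959 Y52.315
G1 X108.100 Y31.806
G1 X89.037 Y22.818
G1 X70.123 Y32.118
G1 X65.602 Y52.704
G1 X78.878 Y69.074
M5
G00 X240.030 Y80.655
M4 S244
G1 X123.949 Y51.043 F2603
G1 X42.341 Y38.982
G1 X198.532 Y34.124
M5
G00 X111.083 Y57.111
M4 S480
G1 X103.250 Y52.382 F1868
G1 X92.553 Y48.147
G1 X78.991 Y44.407
G1 X62.564 Y41.162
G1 X43.273 Y38.412
M5
G00 X289.217 Y59.290
M4 S244
G1 X278.637 Y54.847 F2603
G1 X262.599 Y50.041
G1 X241.103 Y44.869
G1 X214.148 Y39.334
G1 X181.735 Y33.434
M5
G00 X38.736 Y44.259
M4 S244
G1 X149.773 Y44.259 F2603
G1 X149.773 Y32.808
G1 X38.736 Y32.808
G1 X38.736 Y44.259
M5
G00 X0.000 Y0.000

Since the viewBox matches the mm dimensions, user units are millimetres directly. The only transform is the Y-flip y_m = 93.243 − y_svg.

Shape 1 is a cubic bezier drawn with `<path>`. Its stroke #ff8800 means engrave at S244, F2603. After flipping Y the toolpath is (128.204,59.505) → (112.392,69.367) → (85.715,74.028) → (57.396,74.893) → (36.656,73.372) → (32.717,70.873).

Shape 2 is a open polyline drawn with `<polyline>`. Its stroke #0000ff means cut at S783, F1337. After flipping Y the toolpath is (58.028,81.836) → (80.790,85.648) → (253.763,56.324) → (42.749,66.541) → (265.361,60.770).

Shape 3 is a regular polygon drawn with `<path>`. Its stroke #0000ff means cut at S783, F1337. After flipping Y the toolpath is (78.878,69.074) → (99.954,68.900) → (112.959,52.315) → (108.100,31.806) → (89.037,22.818) → (70.123,32.118) → (65.602,52.704) → (78.878,69.074), returning to the start.

Shape 4 is a open polyline drawn with `<polyline>`. Its stroke #ff8800 means engrave at S244, F2603. After flipping Y the toolpath is (240.030,80.655) → (123.949,51.043) → (42.341,38.982) → (198.532,34.124).

Shape 5 is a quadratic bezier drawn with `<path>`. Its stroke #ff00ff means score at S480, F1868. After flipping Y the toolpath is (111.083,57.111) → (103.250,52.382) → (92.553,48.147) → (78.991,44.407) → (62.564,41.162) → (43.273,38.412).

Shape 6 is a quadratic bezier drawn with `<path>`. Its stroke #ff8800 means engrave at S244, F2603. After flipping Y the toolpath is (289.217,59.290) → (278.637,54.847) → (262.599,50.041) → (241.103,44.869) → (214.148,39.334) → (181.735,33.434).

Shape 7 is a rectangle drawn with `<rect>`. Its stroke #ff8800 means engrave at S244, F2603. After flipping Y the toolpath is (38.736,44.259) → (149.773,44.259) → (149.773,32.808) → (38.736,32.808) → (38.736,44.259), returning to the start.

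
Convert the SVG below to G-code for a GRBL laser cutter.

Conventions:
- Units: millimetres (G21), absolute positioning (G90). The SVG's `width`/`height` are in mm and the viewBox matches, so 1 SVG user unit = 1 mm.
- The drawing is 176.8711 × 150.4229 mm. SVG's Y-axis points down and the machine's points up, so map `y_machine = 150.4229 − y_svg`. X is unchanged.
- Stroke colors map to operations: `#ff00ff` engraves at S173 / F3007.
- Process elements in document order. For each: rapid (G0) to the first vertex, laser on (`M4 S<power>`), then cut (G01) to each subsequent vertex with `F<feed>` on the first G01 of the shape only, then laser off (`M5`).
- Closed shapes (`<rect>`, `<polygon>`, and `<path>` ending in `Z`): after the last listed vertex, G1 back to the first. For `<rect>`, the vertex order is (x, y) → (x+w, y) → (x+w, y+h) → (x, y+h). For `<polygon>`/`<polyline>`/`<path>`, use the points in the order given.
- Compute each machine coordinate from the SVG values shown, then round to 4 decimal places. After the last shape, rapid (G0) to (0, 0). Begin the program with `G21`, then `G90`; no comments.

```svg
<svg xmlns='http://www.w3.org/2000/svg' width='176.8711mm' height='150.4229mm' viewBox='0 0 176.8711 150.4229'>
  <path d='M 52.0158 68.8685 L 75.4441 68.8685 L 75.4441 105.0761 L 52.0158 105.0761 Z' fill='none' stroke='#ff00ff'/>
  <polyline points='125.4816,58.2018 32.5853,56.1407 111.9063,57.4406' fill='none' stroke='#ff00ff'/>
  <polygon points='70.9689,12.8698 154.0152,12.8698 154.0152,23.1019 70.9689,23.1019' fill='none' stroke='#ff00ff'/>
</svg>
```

G21
G90
G0 X52.0158 Y81.5544
M4 S173
G01 X75.4441 Y81.5544 F3007
G01 X75.4441 Y45.3468
G01 X52.0158 Y45.3468
G01 X52.0158 Y81.5544
M5
G0 X125.4816 Y92.2211
M4 S173
G01 X32.5853 Y94.2822 F3007
G01 X111.9063 Y92.9823
M5
G0 X70.9689 Y137.5531
M4 S173
G01 X154.0152 Y137.5531 F3007
G01 X154.0152 Y127.3210
G01 X70.9689 Y127.3210
G01 X70.9689 Y137.5531
M5
G0 X0.0000 Y0.0000

1 u = 1 mm; y_m = 150.4229 − y.

[1] `<path>` rectangle, #ff00ff→engrave S173 F3007: (52.0158,81.5544) → (75.4441,81.5544) → (75.4441,45.3468) → (52.0158,45.3468) → (52.0158,81.5544) (closed)

[2] `<polyline>` open polyline, #ff00ff→engrave S173 F3007: (125.4816,92.2211) → (32.5853,94.2822) → (111.9063,92.9823)

[3] `<polygon>` rectangle, #ff00ff→engrave S173 F3007: (70.9689,137.5531) → (154.0152,137.5531) → (154.0152,127.3210) → (70.9689,127.3210) → (70.9689,137.5531) (closed)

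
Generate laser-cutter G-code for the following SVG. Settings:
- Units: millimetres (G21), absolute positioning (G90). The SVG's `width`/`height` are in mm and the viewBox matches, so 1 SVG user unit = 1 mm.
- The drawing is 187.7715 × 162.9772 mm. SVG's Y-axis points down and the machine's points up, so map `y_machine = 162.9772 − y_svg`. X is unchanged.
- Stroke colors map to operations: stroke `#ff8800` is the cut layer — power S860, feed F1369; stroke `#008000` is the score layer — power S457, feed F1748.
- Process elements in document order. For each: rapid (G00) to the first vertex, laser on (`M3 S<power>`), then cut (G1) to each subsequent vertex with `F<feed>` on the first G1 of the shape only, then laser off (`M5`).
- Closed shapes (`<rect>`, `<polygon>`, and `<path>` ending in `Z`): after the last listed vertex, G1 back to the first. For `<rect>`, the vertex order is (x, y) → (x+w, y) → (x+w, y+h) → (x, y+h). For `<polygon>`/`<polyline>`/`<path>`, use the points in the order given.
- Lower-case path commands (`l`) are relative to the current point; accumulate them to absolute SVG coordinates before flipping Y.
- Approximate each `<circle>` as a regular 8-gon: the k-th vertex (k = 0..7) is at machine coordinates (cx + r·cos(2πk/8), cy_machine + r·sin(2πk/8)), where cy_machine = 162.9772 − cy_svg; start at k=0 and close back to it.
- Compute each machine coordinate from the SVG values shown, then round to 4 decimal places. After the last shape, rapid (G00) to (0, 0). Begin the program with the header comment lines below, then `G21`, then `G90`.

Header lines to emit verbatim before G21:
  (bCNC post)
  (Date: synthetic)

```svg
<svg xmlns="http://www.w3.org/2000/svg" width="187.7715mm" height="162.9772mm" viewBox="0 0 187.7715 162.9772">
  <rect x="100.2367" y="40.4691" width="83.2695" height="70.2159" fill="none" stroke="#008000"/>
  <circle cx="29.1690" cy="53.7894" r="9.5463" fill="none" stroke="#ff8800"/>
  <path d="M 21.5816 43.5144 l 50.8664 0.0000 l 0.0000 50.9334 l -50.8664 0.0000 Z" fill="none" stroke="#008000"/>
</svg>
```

(bCNC post)
(Date: synthetic)
G21
G90
G00 X100.2367 Y122.5081
M3 S457
G1 X183.5062 Y122.5081 F1748
G1 X183.5062 Y52.2922
G1 X100.2367 Y52.2922
G1 X100.2367 Y122.5081
M5
G00 X38.7153 Y109.1878
M3 S860
G1 X35.9193 Y115.9381 F1369
G1 X29.1690 Y118.7341
G1 X22.4187 Y115.9381
G1 X19.6227 Y109.1878
G1 X22.4187 Y102.4375
G1 X29.1690 Y99.6415
G1 X35.9193 Y102.4375
G1 X38.7153 Y109.1878
M5
G00 X21.5816 Y119.4628
M3 S457
G1 X72.4480 Y119.4628 F1748
G1 X72.4480 Y68.5294
G1 X21.5816 Y68.5294
G1 X21.5816 Y119.4628
M5
G00 X0.0000 Y0.0000

viewBox `0 0 187.7715 162.9772` with mm width/height → 1 unit = 1 mm. Flip: y_m = 162.9772 − y_svg.

**Shape 1** — `<rect>` rectangle, stroke `#008000` → score (S457, F1748). Machine vertices: (100.2367,122.5081) → (183.5062,122.5081) → (183.5062,52.2922) → (100.2367,52.2922) → (100.2367,122.5081). Closed: final G1 returns to the first vertex.

**Shape 2** — `<circle>` circle, stroke `#ff8800` → cut (S860, F1369). Machine vertices: (38.7153,109.1878) → (35.9193,115.9381) → (29.1690,118.7341) → (22.4187,115.9381) → (19.6227,109.1878) → (22.4187,102.4375) → (29.1690,99.6415) → (35.9193,102.4375) → (38.7153,109.1878). Closed: final G1 returns to the first vertex.

**Shape 3** — `<path>` rectangle, stroke `#008000` → score (S457, F1748). Machine vertices: (21.5816,119.4628) → (72.4480,119.4628) → (72.4480,68.5294) → (21.5816,68.5294) → (21.5816,119.4628). Closed: final G1 returns to the first vertex.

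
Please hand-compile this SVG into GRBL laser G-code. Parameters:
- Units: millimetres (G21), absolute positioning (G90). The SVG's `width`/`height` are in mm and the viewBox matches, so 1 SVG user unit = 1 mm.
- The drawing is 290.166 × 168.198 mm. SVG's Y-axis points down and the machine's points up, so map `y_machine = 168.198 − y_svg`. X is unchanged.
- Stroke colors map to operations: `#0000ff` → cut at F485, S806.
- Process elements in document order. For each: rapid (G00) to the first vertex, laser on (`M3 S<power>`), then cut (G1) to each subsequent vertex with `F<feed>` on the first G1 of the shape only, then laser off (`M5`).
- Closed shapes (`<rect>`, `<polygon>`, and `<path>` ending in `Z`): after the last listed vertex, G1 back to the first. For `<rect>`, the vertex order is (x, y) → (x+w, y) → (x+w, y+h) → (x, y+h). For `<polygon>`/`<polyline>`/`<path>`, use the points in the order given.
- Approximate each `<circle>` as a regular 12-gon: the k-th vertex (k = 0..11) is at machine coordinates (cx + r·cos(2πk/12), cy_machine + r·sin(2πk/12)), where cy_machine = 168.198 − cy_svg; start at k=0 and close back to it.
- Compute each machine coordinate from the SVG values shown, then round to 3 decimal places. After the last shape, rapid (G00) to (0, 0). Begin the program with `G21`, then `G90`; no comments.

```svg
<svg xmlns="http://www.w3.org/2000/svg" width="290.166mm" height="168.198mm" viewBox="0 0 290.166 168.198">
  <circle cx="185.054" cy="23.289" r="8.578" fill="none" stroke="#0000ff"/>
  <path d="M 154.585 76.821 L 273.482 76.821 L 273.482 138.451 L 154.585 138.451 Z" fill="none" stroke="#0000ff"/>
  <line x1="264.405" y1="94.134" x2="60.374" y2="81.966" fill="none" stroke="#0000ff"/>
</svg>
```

G21
G90
G00 X193.632 Y144.909
M3 S806
G1 X192.483 Y149.198 F485
G1 X189.343 Y152.338
G1 X185.054 Y153.487
G1 X180.765 Y152.338
G1 X177.625 Y149.198
G1 X176.476 Y144.909
G1 X177.625 Y140.620
G1 X180.765 Y137.480
G1 X185.054 Y136.331
G1 X189.343 Y137.480
G1 X192.483 Y140.620
G1 X193.632 Y144.909
M5
G00 X154.585 Y91.377
M3 S806
G1 X273.482 Y91.377 F485
G1 X273.482 Y29.747
G1 X154.585 Y29.747
G1 X154.585 Y91.377
M5
G00 X264.405 Y74.064
M3 S806
G1 X60.374 Y86.232 F485
M5
G00 X0.000 Y0.000

viewBox `0 0 290.166 168.198` with mm width/height → 1 unit = 1 mm. Flip: y_m = 168.198 − y_svg.

**Shape 1** — `<circle>` circle, stroke `#0000ff` → cut (S806, F485). Machine vertices: (193.632,144.909) → (192.483,149.198) → (189.343,152.338) → (185.054,153.487) → (180.765,152.338) → (177.625,149.198) → (176.476,144.909) → (177.625,140.620) → (180.765,137.480) → (185.054,136.331) → (189.343,137.480) → (192.483,140.620) → (193.632,144.909). Closed: final G1 returns to the first vertex.

**Shape 2** — `<path>` rectangle, stroke `#0000ff` → cut (S806, F485). Machine vertices: (154.585,91.377) → (273.482,91.377) → (273.482,29.747) → (154.585,29.747) → (154.585,91.377). Closed: final G1 returns to the first vertex.

**Shape 3** — `<line>` line segment, stroke `#0000ff` → cut (S806, F485). Machine vertices: (264.405,74.064) → (60.374,86.232). Open path.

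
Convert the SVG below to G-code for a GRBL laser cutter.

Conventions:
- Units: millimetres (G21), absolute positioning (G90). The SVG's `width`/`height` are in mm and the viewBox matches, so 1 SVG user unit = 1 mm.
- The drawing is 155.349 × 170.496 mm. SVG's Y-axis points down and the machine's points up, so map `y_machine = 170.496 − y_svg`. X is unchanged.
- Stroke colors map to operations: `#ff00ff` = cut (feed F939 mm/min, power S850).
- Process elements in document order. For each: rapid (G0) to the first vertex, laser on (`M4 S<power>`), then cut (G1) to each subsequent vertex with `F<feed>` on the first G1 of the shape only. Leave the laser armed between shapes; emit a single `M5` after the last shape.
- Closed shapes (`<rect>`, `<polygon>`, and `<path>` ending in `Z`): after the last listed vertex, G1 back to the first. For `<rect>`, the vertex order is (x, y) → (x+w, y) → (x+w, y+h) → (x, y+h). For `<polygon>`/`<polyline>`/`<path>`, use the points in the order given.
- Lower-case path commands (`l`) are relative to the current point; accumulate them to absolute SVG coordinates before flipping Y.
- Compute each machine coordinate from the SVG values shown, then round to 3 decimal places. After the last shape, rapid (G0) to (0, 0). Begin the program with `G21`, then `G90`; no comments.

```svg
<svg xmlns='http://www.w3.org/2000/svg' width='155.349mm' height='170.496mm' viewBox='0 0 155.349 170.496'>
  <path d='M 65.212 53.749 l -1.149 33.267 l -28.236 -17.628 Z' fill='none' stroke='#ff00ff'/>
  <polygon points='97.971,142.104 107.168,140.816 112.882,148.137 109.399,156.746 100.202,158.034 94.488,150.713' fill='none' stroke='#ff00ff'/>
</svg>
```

G21
G90
G0 X65.212 Y116.747
M4 S850
G1 X64.063 Y83.480 F939
G1 X35.827 Y101.108
G1 X65.212 Y116.747
G0 X97.971 Y28.392
M4 S850
G1 X107.168 Y29.680 F939
G1 X112.882 Y22.359
G1 X109.399 Y13.750
G1 X100.202 Y12.462
G1 X94.488 Y19.783
G1 X97.971 Y28.392
M5
G0 X0.000 Y0.000

1 u = 1 mm; y_m = 170.496 − y.

[1] `<path>` regular polygon, #ff00ff→cut S850 F939: (65.212,116.747) → (64.063,83.480) → (35.827,101.108) → (65.212,116.747) (closed)

[2] `<polygon>` regular polygon, #ff00ff→cut S850 F939: (97.971,28.392) → (107.168,29.680) → (112.882,22.359) → (109.399,13.750) → (100.202,12.462) → (94.488,19.783) → (97.971,28.392) (closed)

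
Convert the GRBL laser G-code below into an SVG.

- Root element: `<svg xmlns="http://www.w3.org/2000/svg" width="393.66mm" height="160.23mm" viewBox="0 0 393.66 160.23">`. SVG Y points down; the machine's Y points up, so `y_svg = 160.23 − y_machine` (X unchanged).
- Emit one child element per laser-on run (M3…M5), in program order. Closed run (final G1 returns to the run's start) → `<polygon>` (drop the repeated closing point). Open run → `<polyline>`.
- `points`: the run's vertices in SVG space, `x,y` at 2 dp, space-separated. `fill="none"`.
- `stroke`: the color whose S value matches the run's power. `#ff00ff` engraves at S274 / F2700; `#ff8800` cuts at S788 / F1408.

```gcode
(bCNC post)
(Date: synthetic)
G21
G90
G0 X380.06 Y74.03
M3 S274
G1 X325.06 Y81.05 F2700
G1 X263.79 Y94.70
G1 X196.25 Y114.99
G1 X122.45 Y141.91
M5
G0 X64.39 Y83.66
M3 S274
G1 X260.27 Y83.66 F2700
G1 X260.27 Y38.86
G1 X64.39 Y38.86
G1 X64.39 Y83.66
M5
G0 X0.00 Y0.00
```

Machine Y-up, SVG Y-down with viewBox height 160.23, so y_svg = 160.23 − y_machine; X carries over. Every run uses S274, so all elements get stroke `#ff00ff` (engrave).

Run 1: The run is open, so emit a `<polyline>` with points (Y-flipped): 380.06,86.20 325.06,79.18 263.79,65.53 196.25,45.24 122.45,18.32.

Run 2: The run returns to its start, so emit a `<polygon>` with points (Y-flipped): 64.39,76.57 260.27,76.57 260.27,121.37 64.39,121.37.

<svg xmlns="http://www.w3.org/2000/svg" width="393.66mm" height="160.23mm" viewBox="0 0 393.66 160.23">
  <polyline points="380.06,86.20 325.06,79.18 263.79,65.53 196.25,45.24 122.45,18.32" fill="none" stroke="#ff00ff"/>
  <polygon points="64.39,76.57 260.27,76.57 260.27,121.37 64.39,121.37" fill="none" stroke="#ff00ff"/>
</svg>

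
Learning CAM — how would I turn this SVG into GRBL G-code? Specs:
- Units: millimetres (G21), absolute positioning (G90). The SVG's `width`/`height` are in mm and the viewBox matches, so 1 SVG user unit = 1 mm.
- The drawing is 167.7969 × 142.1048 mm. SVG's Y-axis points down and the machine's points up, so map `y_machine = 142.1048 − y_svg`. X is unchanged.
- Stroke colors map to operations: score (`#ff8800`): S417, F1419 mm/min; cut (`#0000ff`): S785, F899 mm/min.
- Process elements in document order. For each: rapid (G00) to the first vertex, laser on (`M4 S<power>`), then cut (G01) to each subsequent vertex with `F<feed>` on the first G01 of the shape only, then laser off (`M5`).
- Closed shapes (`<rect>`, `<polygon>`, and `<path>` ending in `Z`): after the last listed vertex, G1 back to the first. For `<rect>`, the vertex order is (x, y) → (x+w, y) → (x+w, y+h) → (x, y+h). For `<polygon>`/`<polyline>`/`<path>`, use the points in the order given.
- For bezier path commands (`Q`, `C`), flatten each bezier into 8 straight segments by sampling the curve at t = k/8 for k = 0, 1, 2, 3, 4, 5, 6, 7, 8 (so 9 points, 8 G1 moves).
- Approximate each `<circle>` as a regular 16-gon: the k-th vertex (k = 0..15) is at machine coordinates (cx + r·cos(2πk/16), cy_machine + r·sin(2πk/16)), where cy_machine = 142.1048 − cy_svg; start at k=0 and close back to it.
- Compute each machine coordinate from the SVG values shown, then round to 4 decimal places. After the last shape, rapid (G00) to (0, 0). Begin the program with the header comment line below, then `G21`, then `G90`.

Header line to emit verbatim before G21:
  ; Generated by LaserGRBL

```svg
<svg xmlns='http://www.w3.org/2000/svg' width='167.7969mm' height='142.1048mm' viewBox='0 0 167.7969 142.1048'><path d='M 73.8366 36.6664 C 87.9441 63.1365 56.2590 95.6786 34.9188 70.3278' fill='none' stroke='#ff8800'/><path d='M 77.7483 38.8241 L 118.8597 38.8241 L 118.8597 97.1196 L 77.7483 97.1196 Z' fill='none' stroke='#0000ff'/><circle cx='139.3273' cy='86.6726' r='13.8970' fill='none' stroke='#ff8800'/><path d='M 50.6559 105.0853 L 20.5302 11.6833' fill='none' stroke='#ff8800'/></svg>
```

; Generated by LaserGRBL
G21
G90
G00 X73.8366 Y105.4384
M4 S417
G01 X77.0900 Y95.3524 F1419
G01 X76.7083 Y85.4468
G01 X73.3492 Y76.4711
G01 X67.6706 Y69.1749
G01 X60.3304 Y64.3078
G01 X51.9865 Y62.6194
G01 X43.2966 Y64.8592
G01 X34.9188 Y71.7770
M5
G00 X77.7483 Y103.2807
M4 S785
G01 X118.8597 Y103.2807 F899
G01 X118.8597 Y44.9852
G01 X77.7483 Y44.9852
G01 X77.7483 Y103.2807
M5
G00 X153.2243 Y55.4322
M4 S417
G01 X152.1665 Y60.7504 F1419
G01 X149.1540 Y65.2589
G01 X144.6455 Y68.2714
G01 X139.3273 Y69.3292
G01 X134.0091 Y68.2714
G01 X129.5006 Y65.2589
G01 X126.4881 Y60.7504
G01 X125.4303 Y55.4322
G01 X126.4881 Y50.1140
G01 X129.5006 Y45.6055
G01 X134.0091 Y42.5930
G01 X139.3273 Y41.5352
G01 X144.6455 Y42.5930
G01 X149.1540 Y45.6055
G01 X152.1665 Y50.1140
G01 X153.2243 Y55.4322
M5
G00 X50.6559 Y37.0195
M4 S417
G01 X20.5302 Y130.4215 F1419
M5
G00 X0.0000 Y0.0000

viewBox `0 0 167.7969 142.1048` with mm width/height → 1 unit = 1 mm. Flip: y_m = 142.1048 − y_svg.

**Shape 1** — `<path>` cubic bezier, stroke `#ff8800` → score (S417, F1419). Control points (SVG): P0=(73.8366,36.6664), P1=(87.9441,63.1365), P2=(56.2590,95.6786), P3=(34.9188,70.3278); sampled at t=k/8. Machine vertices: (73.8366,105.4384) → (77.0900,95.3524) → (76.7083,85.4468) → (73.3492,76.4711) → (67.6706,69.1749) → (60.3304,64.3078) → (51.9865,62.6194) → (43.2966,64.8592) → (34.9188,71.7770). Open path.

**Shape 2** — `<path>` rectangle, stroke `#0000ff` → cut (S785, F899). Machine vertices: (77.7483,103.2807) → (118.8597,103.2807) → (118.8597,44.9852) → (77.7483,44.9852) → (77.7483,103.2807). Closed: final G1 returns to the first vertex.

**Shape 3** — `<circle>` circle, stroke `#ff8800` → score (S417, F1419). Machine vertices: (153.2243,55.4322) → (152.1665,60.7504) → (149.1540,65.2589) → (144.6455,68.2714) → (139.3273,69.3292) → (134.0091,68.2714) → (129.5006,65.2589) → (126.4881,60.7504) → (125.4303,55.4322) → (126.4881,50.1140) → (129.5006,45.6055) → (134.0091,42.5930) → (139.3273,41.5352) → (144.6455,42.5930) → (149.1540,45.6055) → (152.1665,50.1140) → (153.2243,55.4322). Closed: final G1 returns to the first vertex.

**Shape 4** — `<path>` line segment, stroke `#ff8800` → score (S417, F1419). Machine vertices: (50.6559,37.0195) → (20.5302,130.4215). Open path.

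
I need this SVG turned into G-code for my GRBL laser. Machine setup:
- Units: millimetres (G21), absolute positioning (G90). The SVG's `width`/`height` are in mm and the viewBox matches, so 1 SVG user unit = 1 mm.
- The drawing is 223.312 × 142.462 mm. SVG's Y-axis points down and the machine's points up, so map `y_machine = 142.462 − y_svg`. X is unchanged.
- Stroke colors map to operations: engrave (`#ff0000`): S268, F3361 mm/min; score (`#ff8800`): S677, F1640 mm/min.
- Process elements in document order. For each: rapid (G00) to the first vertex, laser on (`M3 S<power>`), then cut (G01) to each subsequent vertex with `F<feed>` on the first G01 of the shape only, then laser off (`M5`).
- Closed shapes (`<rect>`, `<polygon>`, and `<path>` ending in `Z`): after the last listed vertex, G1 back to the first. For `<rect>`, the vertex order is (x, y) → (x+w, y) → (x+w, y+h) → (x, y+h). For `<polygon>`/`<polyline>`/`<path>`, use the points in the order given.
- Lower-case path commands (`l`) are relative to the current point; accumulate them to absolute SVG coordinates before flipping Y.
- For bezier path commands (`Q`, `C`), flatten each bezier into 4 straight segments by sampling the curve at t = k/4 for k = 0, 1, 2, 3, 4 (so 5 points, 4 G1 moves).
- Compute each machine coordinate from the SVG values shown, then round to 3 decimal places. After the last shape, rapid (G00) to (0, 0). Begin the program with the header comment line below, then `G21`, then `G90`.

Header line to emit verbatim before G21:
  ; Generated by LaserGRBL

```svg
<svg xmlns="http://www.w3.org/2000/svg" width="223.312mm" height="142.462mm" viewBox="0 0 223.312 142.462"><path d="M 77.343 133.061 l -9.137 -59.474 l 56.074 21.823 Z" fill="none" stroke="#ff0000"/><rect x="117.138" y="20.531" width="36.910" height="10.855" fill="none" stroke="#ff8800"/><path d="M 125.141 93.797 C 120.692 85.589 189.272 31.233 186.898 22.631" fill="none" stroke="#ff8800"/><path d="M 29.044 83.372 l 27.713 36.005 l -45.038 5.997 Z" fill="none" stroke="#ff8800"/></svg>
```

Since the viewBox matches the mm dimensions, user units are millimetres directly. The only transform is the Y-flip y_m = 142.462 − y_svg.

Shape 1 is a regular polygon drawn with `<path>`. Its stroke #ff0000 means engrave at S268, F3361. After flipping Y the toolpath is (77.343,9.401) → (68.206,68.875) → (124.280,47.052) → (77.343,9.401), returning to the start.

Shape 2 is a rectangle drawn with `<rect>`. Its stroke #ff8800 means score at S677, F1640. After flipping Y the toolpath is (117.138,121.931) → (154.048,121.931) → (154.048,111.076) → (117.138,111.076) → (117.138,121.931), returning to the start.

Shape 3 is a cubic bezier drawn with `<path>`. Its stroke #ff8800 means score at S677, F1640. After flipping Y the toolpath is (125.141,48.665) → (133.247,62.038) → (155.241,84.100) → (177.624,106.237) → (186.898,119.831).

Shape 4 is a regular polygon drawn with `<path>`. Its stroke #ff8800 means score at S677, F1640. After flipping Y the toolpath is (29.044,59.090) → (56.757,23.085) → (11.719,17.088) → (29.044,59.090), returning to the start.

; Generated by LaserGRBL
G21
G90
G00 X77.343 Y9.401
M3 S268
G01 X68.206 Y68.875 F3361
G01 X124.280 Y47.052
G01 X77.343 Y9.401
M5
G00 X117.138 Y121.931
M3 S677
G01 X154.048 Y121.931 F1640
G01 X154.048 Y111.076
G01 X117.138 Y111.076
G01 X117.138 Y121.931
M5
G00 X125.141 Y48.665
M3 S677
G01 X133.247 Y62.038 F1640
G01 X155.241 Y84.100
G01 X177.624 Y106.237
G01 X186.898 Y119.831
M5
G00 X29.044 Y59.090
M3 S677
G01 X56.757 Y23.085 F1640
G01 X11.719 Y17.088
G01 X29.044 Y59.090
M5
G00 X0.000 Y0.000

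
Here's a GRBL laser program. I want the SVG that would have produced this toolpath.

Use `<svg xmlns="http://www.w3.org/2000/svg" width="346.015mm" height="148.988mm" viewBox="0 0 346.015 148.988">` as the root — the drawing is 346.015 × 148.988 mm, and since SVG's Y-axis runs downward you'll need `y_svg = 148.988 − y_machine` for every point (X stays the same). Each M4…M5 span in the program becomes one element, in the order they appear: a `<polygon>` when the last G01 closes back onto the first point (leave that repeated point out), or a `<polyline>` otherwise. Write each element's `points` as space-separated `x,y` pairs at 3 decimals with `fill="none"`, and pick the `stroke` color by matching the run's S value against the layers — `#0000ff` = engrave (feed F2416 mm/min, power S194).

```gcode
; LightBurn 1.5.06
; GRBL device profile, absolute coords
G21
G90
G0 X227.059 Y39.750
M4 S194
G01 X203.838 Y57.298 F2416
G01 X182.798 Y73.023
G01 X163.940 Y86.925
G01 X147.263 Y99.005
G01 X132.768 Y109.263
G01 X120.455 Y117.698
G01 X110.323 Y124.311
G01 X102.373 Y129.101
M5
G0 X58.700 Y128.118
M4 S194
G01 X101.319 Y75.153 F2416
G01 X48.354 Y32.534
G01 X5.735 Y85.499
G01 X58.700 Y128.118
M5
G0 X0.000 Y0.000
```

<svg xmlns="http://www.w3.org/2000/svg" width="346.015mm" height="148.988mm" viewBox="0 0 346.015 148.988">
  <polyline points="227.059,109.238 203.838,91.690 182.798,75.965 163.940,62.063 147.263,49.983 132.768,39.725 120.455,31.290 110.323,24.677 102.373,19.887" fill="none" stroke="#0000ff"/>
  <polygon points="58.700,20.870 101.319,73.835 48.354,116.454 5.735,63.489" fill="none" stroke="#0000ff"/>
</svg>

y_svg = 148.988 − y_m. Every run uses S194, so all elements get stroke `#0000ff` (engrave).

[1] open run; points: 227.059,109.238 203.838,91.690 182.798,75.965 163.940,62.063 147.263,49.983 132.768,39.725 120.455,31.290 110.323,24.677 102.373,19.887

[2] closed run; points: 58.700,20.870 101.319,73.835 48.354,116.454 5.735,63.489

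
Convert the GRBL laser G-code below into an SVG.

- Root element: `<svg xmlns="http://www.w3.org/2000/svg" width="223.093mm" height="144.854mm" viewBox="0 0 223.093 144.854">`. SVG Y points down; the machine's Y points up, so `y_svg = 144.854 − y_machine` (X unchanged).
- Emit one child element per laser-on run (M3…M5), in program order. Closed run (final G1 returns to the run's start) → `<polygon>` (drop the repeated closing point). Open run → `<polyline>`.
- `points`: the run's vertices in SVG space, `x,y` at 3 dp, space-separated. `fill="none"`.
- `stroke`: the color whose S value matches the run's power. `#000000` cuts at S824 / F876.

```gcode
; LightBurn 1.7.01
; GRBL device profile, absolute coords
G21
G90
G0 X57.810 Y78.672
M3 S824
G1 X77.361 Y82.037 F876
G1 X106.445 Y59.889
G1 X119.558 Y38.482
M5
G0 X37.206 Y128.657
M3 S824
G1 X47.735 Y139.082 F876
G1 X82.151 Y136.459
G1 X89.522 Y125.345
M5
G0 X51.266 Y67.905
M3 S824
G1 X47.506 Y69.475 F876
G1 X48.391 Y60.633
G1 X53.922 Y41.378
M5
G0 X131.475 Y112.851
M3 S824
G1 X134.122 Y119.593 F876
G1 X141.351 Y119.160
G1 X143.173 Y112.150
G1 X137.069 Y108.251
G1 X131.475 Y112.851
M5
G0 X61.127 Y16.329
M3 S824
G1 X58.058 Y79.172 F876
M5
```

<svg xmlns="http://www.w3.org/2000/svg" width="223.093mm" height="144.854mm" viewBox="0 0 223.093 144.854">
  <polyline points="57.810,66.182 77.361,62.817 106.445,84.965 119.558,106.372" fill="none" stroke="#000000"/>
  <polyline points="37.206,16.197 47.735,5.772 82.151,8.395 89.522,19.509" fill="none" stroke="#000000"/>
  <polyline points="51.266,76.949 47.506,75.379 48.391,84.221 53.922,103.476" fill="none" stroke="#000000"/>
  <polygon points="131.475,32.003 134.122,25.261 141.351,25.694 143.173,32.704 137.069,36.603" fill="none" stroke="#000000"/>
  <polyline points="61.127,128.525 58.058,65.682" fill="none" stroke="#000000"/>
</svg>

Each laser-on run becomes one SVG element. Flip Y back into SVG space with y_svg = 144.854 − y_machine. Every run uses S824, so all elements get stroke `#000000` (cut).

Run 1: The run is open, so emit a `<polyline>` with points (Y-flipped): 57.810,66.182 77.361,62.817 106.445,84.965 119.558,106.372.

Run 2: The run is open, so emit a `<polyline>` with points (Y-flipped): 37.206,16.197 47.735,5.772 82.151,8.395 89.522,19.509.

Run 3: The run is open, so emit a `<polyline>` with points (Y-flipped): 51.266,76.949 47.506,75.379 48.391,84.221 53.922,103.476.

Run 4: The run returns to its start, so emit a `<polygon>` with points (Y-flipped): 131.475,32.003 134.122,25.261 141.351,25.694 143.173,32.704 137.069,36.603.

Run 5: The run is open, so emit a `<polyline>` with points (Y-flipped): 61.127,128.525 58.058,65.682.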